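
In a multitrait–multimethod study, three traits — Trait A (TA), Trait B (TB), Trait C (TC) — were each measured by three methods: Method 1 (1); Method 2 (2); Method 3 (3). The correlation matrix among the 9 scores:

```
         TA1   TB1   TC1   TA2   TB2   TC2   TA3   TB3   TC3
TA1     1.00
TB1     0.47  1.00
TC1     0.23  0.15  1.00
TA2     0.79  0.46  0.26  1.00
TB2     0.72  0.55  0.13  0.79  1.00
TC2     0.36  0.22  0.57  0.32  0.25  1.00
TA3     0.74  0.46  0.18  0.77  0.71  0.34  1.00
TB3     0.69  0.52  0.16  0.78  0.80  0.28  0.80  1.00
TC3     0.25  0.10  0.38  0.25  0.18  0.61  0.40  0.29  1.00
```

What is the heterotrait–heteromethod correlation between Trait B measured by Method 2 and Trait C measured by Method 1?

Different traits and methods: r(TB2, TC1) = 0.13.

0.13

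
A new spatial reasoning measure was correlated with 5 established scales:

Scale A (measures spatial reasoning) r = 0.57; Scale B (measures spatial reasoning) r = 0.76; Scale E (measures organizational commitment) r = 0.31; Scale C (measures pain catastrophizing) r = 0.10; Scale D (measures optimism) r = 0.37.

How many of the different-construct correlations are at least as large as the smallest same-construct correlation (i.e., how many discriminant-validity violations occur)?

0

Convergent (same construct = spatial reasoning): Scale A, Scale B.
Smallest convergent = 0.57. Discriminant values: 0.31, 0.10, 0.37; count ≥ 0.57 → 0.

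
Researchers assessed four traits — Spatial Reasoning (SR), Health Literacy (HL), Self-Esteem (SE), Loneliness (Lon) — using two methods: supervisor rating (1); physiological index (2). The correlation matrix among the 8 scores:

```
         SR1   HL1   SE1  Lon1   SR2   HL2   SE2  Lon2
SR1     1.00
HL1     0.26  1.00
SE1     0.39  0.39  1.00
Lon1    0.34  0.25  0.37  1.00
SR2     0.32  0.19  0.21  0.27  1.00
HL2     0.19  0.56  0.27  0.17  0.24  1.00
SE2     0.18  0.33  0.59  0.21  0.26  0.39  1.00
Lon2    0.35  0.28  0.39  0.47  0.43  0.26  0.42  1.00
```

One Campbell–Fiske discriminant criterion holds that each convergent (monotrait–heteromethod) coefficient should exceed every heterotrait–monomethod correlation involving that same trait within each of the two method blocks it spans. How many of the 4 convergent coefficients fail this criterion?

Convergent coefficients and their comparison sets:
SR (methods 1·2): 0.32 vs {0.26, 0.24, 0.39, 0.26, 0.34, 0.43} → fail.
HL (methods 1·2): 0.56 vs {0.26, 0.24, 0.39, 0.39, 0.25, 0.26} → pass.
SE (methods 1·2): 0.59 vs {0.39, 0.26, 0.39, 0.39, 0.37, 0.42} → pass.
Lon (methods 1·2): 0.47 vs {0.34, 0.43, 0.25, 0.26, 0.37, 0.42} → pass.
1 of 4 fail.

1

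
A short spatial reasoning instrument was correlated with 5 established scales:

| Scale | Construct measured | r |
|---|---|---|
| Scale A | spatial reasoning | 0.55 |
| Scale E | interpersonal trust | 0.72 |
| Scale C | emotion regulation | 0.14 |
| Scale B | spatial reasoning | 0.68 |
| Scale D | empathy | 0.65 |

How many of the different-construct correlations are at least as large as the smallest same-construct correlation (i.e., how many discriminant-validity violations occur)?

2

Convergent (same construct = spatial reasoning): Scale A, Scale B.
Smallest convergent = 0.55. Discriminant values: 0.72, 0.14, 0.65; count ≥ 0.55 → 2.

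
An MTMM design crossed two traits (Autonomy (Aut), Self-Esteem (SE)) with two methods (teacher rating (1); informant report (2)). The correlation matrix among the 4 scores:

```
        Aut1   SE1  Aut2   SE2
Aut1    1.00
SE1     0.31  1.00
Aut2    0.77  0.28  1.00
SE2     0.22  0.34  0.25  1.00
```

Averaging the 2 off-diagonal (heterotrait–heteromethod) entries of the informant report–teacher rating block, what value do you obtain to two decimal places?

HTHM values (method 2 × method 1): 0.28, 0.22; mean = 0.50/2 = 0.25.

0.25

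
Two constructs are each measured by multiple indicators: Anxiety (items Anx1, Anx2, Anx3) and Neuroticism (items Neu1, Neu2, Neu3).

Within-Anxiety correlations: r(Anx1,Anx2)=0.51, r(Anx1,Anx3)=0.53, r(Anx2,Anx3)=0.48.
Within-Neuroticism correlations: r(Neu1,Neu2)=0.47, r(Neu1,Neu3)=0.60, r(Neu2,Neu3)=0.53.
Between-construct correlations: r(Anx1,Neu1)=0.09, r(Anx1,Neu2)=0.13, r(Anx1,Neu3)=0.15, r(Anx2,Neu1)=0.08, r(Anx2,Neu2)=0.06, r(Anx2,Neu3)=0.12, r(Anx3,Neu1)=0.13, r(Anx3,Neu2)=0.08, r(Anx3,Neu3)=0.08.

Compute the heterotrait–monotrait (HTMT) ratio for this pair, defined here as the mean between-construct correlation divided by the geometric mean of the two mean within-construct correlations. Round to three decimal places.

Mean heterotrait r = 0.92/9 = 0.1022.
Mean within-Anx = 1.52/3 = 0.5067; mean within-Neu = 1.60/3 = 0.5333.
Geometric mean = √(0.5067 × 0.5333) = 0.5198.
HTMT = 0.1022 / 0.5198 = 0.197.

0.197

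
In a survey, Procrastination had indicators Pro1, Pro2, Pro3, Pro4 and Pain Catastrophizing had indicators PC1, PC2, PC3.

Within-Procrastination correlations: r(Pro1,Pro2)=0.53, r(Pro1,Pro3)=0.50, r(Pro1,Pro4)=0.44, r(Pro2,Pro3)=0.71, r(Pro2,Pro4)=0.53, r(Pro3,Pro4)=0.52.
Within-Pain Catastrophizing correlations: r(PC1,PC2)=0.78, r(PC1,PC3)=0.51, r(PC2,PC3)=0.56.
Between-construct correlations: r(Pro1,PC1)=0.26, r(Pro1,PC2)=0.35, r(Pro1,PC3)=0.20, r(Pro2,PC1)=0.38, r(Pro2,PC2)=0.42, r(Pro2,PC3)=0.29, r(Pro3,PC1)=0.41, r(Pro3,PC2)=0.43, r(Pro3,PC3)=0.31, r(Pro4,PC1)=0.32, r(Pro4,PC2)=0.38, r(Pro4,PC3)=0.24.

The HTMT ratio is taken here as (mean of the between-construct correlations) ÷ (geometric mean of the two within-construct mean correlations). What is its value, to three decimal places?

0.577

Between-construct mean = 3.99/12 = 0.3325.
Mean within-Pro = 3.23/6 = 0.5383; mean within-PC = 1.85/3 = 0.6167.
Geometric mean = √(0.5383 × 0.6167) = 0.5762.
HTMT = 0.3325 / 0.5762 = 0.577.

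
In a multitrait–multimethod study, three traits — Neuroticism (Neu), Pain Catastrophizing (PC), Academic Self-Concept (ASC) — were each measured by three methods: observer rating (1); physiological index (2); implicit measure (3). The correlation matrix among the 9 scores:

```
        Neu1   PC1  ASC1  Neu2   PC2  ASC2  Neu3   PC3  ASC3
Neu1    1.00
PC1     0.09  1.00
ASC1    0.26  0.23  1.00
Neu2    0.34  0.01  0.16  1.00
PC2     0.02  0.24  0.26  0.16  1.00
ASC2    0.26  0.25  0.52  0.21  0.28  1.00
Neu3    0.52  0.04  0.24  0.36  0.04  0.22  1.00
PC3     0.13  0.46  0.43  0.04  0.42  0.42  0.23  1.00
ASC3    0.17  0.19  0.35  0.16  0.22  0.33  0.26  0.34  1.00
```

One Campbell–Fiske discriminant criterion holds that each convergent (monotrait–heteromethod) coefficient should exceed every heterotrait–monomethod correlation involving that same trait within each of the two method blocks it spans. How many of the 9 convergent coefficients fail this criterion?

Each convergent coefficient versus the relevant comparison correlations:
Neu (methods 1·2): 0.34 vs {0.09, 0.16, 0.26, 0.21} → pass.
Neu (methods 1·3): 0.52 vs {0.09, 0.23, 0.26, 0.26} → pass.
Neu (methods 2·3): 0.36 vs {0.16, 0.23, 0.21, 0.26} → pass.
PC (methods 1·2): 0.24 vs {0.09, 0.16, 0.23, 0.28} → fail.
PC (methods 1·3): 0.46 vs {0.09, 0.23, 0.23, 0.34} → pass.
PC (methods 2·3): 0.42 vs {0.16, 0.23, 0.28, 0.34} → pass.
ASC (methods 1·2): 0.52 vs {0.26, 0.21, 0.23, 0.28} → pass.
ASC (methods 1·3): 0.35 vs {0.26, 0.26, 0.23, 0.34} → pass.
ASC (methods 2·3): 0.33 vs {0.21, 0.26, 0.28, 0.34} → fail.
2 of 9 fail.

2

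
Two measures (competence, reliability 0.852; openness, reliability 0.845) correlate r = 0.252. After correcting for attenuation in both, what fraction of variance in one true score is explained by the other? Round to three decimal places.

0.088

Disattenuated r = 0.252 / √(0.852 × 0.845) = 0.252 / 0.8485 = 0.2970.
Shared true-score variance = 0.2970² = 0.0882 ≈ 0.088.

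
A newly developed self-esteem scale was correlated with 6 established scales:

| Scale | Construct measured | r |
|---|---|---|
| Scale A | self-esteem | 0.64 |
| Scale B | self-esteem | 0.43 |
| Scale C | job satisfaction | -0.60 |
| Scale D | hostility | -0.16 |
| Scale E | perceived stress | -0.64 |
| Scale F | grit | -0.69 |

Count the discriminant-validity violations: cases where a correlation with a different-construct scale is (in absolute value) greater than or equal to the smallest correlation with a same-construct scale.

Convergent (same construct = self-esteem): Scale A, Scale B.
Smallest convergent = 0.43. Discriminant |r|: 0.60, 0.16, 0.64, 0.69; count ≥ 0.43 → 3.

3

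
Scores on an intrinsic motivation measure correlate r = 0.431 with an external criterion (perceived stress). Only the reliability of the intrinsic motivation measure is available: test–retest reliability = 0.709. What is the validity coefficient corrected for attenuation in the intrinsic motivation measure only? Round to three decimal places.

Single correction: r_c = r_obs / √r_xx = 0.431 / √0.709 = 0.431 / 0.8420 ≈ 0.512.

0.512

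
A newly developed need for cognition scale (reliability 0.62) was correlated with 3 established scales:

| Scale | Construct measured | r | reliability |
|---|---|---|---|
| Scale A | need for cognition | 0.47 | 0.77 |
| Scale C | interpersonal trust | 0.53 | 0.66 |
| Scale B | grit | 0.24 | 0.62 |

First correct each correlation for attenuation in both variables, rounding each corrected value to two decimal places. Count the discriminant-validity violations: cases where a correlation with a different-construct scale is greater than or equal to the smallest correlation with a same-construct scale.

Disattenuated r (r / √(r_scale · r_new)):
  Scale A (conv): 0.47 / √(0.77·0.62) = 0.68
  Scale C (disc): 0.53 / √(0.66·0.62) = 0.83
  Scale B (disc): 0.24 / √(0.62·0.62) = 0.39
Smallest convergent = 0.68. Discriminant values: 0.83, 0.39; count ≥ 0.68 → 1.

1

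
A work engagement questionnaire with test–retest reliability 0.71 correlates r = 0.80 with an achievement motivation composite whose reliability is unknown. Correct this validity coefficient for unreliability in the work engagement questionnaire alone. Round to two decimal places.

Single correction: r_c = r_obs / √r_xx = 0.80 / √0.71 = 0.80 / 0.8426 ≈ 0.95.

0.95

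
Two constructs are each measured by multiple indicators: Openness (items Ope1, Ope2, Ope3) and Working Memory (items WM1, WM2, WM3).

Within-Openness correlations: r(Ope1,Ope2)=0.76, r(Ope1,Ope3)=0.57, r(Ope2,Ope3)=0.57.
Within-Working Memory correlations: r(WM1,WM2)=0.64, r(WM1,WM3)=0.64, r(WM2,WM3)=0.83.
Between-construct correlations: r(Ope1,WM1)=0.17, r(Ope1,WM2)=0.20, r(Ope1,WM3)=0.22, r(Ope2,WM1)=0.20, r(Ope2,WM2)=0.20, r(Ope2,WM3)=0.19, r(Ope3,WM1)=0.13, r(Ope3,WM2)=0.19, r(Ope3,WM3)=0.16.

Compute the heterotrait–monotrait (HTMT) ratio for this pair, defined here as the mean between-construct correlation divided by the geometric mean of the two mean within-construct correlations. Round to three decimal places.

0.276

Mean heterotrait r = 1.66/9 = 0.1844.
Mean within-Ope = 1.90/3 = 0.6333; mean within-WM = 2.11/3 = 0.7033.
Geometric mean = √(0.6333 × 0.7033) = 0.6674.
HTMT = 0.1844 / 0.6674 = 0.276.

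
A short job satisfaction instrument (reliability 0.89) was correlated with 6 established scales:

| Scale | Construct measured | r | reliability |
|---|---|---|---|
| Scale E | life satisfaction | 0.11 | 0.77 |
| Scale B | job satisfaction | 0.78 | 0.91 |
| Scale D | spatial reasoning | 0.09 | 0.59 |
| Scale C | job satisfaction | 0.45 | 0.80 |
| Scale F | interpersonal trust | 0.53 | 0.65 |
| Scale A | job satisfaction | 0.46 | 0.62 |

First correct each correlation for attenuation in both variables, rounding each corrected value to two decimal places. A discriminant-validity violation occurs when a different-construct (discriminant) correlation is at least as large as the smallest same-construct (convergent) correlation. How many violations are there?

1

Disattenuated r (r / √(r_scale · r_new)):
  Scale E (disc): 0.11 / √(0.77·0.89) = 0.13
  Scale B (conv): 0.78 / √(0.91·0.89) = 0.87
  Scale D (disc): 0.09 / √(0.59·0.89) = 0.12
  Scale C (conv): 0.45 / √(0.80·0.89) = 0.53
  Scale F (disc): 0.53 / √(0.65·0.89) = 0.70
  Scale A (conv): 0.46 / √(0.62·0.89) = 0.62
Smallest convergent = 0.53. Discriminant values: 0.13, 0.12, 0.70; count ≥ 0.53 → 1.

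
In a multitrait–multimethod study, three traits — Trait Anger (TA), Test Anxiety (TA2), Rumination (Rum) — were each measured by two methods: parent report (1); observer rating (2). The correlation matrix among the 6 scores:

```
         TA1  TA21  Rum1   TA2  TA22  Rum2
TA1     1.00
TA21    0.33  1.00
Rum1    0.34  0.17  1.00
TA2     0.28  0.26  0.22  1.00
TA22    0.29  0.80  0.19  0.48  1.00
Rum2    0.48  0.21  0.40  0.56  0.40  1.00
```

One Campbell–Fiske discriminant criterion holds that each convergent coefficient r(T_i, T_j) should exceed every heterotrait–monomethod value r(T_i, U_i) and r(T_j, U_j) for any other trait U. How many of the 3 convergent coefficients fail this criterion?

2

Each convergent coefficient versus the relevant comparison correlations:
TA (methods 1·2): 0.28 vs {0.33, 0.48, 0.34, 0.56} → fail.
TA2 (methods 1·2): 0.80 vs {0.33, 0.48, 0.17, 0.40} → pass.
Rum (methods 1·2): 0.40 vs {0.34, 0.56, 0.17, 0.40} → fail.
2 of 3 fail.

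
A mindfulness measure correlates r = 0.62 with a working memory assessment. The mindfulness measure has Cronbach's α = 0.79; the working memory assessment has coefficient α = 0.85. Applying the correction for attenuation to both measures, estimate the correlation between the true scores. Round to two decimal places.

r_true = r_obs / √(r_xx · r_yy) = 0.62 / √(0.79 × 0.85) = 0.62 / √0.6715 = 0.62 / 0.8195 ≈ 0.76.

0.76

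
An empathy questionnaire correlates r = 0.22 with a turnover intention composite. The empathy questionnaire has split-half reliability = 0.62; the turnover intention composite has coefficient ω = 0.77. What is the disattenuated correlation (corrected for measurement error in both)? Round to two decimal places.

0.32

r_true = r_obs / √(r_xx · r_yy) = 0.22 / √(0.62 × 0.77) = 0.22 / √0.4774 = 0.22 / 0.6909 ≈ 0.32.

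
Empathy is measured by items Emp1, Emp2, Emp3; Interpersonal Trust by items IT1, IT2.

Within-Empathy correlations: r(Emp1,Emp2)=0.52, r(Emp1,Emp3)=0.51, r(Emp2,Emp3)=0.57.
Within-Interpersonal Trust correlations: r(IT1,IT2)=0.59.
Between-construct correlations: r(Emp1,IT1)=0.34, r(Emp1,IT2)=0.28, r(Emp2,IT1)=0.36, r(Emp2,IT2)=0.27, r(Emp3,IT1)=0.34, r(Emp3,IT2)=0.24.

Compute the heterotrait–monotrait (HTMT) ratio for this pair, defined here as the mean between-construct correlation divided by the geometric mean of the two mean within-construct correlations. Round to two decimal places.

Mean between = 1.83/6 = 0.3050.
Mean within-Emp = 1.60/3 = 0.5333; mean within-IT = 0.59/1 = 0.5900.
Geometric mean = √(0.5333 × 0.5900) = 0.5609.
HTMT = 0.3050 / 0.5609 = 0.54.

0.54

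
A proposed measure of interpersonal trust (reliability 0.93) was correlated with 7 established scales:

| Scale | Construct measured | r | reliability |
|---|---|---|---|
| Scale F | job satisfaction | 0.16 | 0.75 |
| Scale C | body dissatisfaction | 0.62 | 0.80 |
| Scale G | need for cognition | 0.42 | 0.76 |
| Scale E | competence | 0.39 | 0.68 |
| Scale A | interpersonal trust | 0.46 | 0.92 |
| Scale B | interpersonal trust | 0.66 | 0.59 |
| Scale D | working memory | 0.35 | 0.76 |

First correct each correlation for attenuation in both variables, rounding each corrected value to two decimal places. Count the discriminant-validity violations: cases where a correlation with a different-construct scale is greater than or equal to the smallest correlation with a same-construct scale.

Disattenuated r (r / √(r_scale · r_new)):
  Scale F (disc): 0.16 / √(0.75·0.93) = 0.19
  Scale C (disc): 0.62 / √(0.80·0.93) = 0.72
  Scale G (disc): 0.42 / √(0.76·0.93) = 0.50
  Scale E (disc): 0.39 / √(0.68·0.93) = 0.49
  Scale A (conv): 0.46 / √(0.92·0.93) = 0.50
  Scale B (conv): 0.66 / √(0.59·0.93) = 0.89
  Scale D (disc): 0.35 / √(0.76·0.93) = 0.42
Smallest convergent = 0.50. Discriminant values: 0.19, 0.72, 0.50, 0.49, 0.42; count ≥ 0.50 → 2.

2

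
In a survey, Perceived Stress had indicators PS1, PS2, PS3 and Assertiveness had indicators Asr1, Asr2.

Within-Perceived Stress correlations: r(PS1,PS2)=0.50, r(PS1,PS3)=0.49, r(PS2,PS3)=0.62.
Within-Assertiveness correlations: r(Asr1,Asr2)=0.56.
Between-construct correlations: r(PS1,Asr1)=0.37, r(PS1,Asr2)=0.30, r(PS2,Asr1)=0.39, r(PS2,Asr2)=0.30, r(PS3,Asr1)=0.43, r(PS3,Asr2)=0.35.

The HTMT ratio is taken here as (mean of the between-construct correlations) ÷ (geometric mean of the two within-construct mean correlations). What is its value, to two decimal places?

Mean heterotrait r = 2.14/6 = 0.3567.
Mean within-PS = 1.61/3 = 0.5367; mean within-Asr = 0.56/1 = 0.5600.
Geometric mean = √(0.5367 × 0.5600) = 0.5482.
HTMT = 0.3567 / 0.5482 = 0.65.

0.65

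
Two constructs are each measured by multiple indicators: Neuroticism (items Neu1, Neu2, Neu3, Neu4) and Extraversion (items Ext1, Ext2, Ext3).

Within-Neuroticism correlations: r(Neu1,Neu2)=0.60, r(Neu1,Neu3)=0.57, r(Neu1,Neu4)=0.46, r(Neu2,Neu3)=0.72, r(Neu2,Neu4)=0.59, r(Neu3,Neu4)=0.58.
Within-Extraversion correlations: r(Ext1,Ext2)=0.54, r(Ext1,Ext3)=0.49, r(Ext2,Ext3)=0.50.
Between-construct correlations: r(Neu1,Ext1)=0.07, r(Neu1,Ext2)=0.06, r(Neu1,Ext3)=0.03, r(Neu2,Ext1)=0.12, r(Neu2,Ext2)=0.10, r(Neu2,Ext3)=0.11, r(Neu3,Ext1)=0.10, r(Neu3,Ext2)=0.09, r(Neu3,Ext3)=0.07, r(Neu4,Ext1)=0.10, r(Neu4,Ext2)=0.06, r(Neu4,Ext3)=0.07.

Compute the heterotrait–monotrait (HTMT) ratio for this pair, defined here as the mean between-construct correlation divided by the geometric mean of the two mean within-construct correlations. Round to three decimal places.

Mean heterotrait r = 0.98/12 = 0.0817.
Mean within-Neu = 3.52/6 = 0.5867; mean within-Ext = 1.53/3 = 0.5100.
Geometric mean = √(0.5867 × 0.5100) = 0.5470.
HTMT = 0.0817 / 0.5470 = 0.149.

0.149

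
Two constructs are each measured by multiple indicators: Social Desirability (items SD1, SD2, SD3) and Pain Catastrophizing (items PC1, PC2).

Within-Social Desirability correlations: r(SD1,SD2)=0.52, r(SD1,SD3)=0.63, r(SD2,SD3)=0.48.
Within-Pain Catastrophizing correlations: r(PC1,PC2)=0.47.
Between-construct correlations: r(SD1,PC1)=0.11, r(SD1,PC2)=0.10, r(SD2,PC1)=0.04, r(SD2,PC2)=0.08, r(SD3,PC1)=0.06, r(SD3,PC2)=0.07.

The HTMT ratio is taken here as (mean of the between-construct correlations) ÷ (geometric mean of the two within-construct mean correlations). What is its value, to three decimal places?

Mean heterotrait r = 0.46/6 = 0.0767.
Mean within-SD = 1.63/3 = 0.5433; mean within-PC = 0.47/1 = 0.4700.
Geometric mean = √(0.5433 × 0.4700) = 0.5053.
HTMT = 0.0767 / 0.5053 = 0.152.

0.152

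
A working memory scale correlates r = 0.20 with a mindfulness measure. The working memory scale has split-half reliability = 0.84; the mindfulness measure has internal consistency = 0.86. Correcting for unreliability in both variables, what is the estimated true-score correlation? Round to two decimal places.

r_true = r_obs / √(r_xx · r_yy) = 0.20 / √(0.84 × 0.86) = 0.20 / √0.7224 = 0.20 / 0.8499 ≈ 0.24.

0.24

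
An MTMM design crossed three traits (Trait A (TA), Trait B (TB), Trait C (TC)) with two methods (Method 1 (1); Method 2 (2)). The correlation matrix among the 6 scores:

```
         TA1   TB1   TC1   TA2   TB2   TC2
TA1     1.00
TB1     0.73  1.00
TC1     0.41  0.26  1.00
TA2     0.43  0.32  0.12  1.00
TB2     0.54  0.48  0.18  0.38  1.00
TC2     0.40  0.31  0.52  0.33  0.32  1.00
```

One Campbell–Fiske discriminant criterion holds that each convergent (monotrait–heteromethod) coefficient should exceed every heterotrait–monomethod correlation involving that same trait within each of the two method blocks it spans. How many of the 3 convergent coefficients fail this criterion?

Checking each validity diagonal entry against its comparison values:
TA (methods 1·2): 0.43 vs {0.73, 0.38, 0.41, 0.33} → fail.
TB (methods 1·2): 0.48 vs {0.73, 0.38, 0.26, 0.32} → fail.
TC (methods 1·2): 0.52 vs {0.41, 0.33, 0.26, 0.32} → pass.
2 of 3 fail.

2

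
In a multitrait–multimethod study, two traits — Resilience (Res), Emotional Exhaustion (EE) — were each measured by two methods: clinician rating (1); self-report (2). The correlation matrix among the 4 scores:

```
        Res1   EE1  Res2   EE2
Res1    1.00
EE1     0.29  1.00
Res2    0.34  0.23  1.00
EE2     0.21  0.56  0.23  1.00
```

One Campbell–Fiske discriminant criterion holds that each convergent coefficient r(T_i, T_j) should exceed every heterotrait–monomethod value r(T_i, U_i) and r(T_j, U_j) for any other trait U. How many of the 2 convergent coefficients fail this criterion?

0

Convergent coefficients and their comparison sets:
Res (methods 1·2): 0.34 vs {0.29, 0.23} → pass.
EE (methods 1·2): 0.56 vs {0.29, 0.23} → pass.
0 of 2 fail.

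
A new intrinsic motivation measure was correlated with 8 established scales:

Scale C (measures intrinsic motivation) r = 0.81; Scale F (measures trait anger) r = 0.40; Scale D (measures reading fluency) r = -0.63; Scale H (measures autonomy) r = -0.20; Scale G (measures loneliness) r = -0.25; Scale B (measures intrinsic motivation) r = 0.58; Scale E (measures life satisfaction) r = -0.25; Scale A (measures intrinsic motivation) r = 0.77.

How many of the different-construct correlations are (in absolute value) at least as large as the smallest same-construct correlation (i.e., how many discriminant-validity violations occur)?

Convergent (same construct = intrinsic motivation): Scale C, Scale B, Scale A.
Smallest convergent = 0.58. Discriminant |r|: 0.40, 0.63, 0.20, 0.25, 0.25; count ≥ 0.58 → 1.

1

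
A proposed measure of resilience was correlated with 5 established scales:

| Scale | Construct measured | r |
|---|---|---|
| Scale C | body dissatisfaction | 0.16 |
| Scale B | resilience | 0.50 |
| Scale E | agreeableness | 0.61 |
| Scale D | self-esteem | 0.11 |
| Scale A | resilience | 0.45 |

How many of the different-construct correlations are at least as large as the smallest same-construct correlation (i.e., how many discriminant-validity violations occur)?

Convergent (same construct = resilience): Scale B, Scale A.
Smallest convergent = 0.45. Discriminant values: 0.16, 0.61, 0.11; count ≥ 0.45 → 1.

1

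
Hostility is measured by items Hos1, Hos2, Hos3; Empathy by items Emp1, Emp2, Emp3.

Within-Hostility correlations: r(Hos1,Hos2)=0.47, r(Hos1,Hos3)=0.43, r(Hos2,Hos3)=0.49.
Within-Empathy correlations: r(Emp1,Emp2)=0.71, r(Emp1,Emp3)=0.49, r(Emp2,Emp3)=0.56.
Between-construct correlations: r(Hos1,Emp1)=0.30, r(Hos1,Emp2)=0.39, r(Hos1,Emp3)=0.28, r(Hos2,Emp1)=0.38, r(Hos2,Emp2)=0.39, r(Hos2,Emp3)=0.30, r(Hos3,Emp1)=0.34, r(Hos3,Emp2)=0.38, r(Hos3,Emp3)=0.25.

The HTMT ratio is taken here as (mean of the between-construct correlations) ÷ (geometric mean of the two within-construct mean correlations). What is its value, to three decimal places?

0.641

Mean heterotrait r = 3.01/9 = 0.3344.
Mean within-Hos = 1.39/3 = 0.4633; mean within-Emp = 1.76/3 = 0.5867.
Geometric mean = √(0.4633 × 0.5867) = 0.5214.
HTMT = 0.3344 / 0.5214 = 0.641.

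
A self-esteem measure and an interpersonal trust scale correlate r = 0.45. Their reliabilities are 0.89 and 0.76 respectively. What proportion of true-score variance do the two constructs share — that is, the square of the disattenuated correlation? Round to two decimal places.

Disattenuated r = 0.45 / √(0.89 × 0.76) = 0.45 / 0.8224 = 0.5472.
Shared true-score variance = 0.5472² = 0.2994 ≈ 0.30.

0.30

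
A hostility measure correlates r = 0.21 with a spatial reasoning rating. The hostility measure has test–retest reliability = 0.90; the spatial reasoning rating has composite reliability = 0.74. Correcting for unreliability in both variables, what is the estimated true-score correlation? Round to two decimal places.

0.26

r_true = r_obs / √(r_xx · r_yy) = 0.21 / √(0.90 × 0.74) = 0.21 / √0.6660 = 0.21 / 0.8161 ≈ 0.26.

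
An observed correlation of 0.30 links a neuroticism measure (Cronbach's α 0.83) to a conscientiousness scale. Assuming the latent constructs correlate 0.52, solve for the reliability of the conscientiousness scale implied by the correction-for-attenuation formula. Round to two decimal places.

0.40

r_true = r_obs / √(r_xx · r_yy) ⇒ 0.52 = 0.30 / √(0.83 · r_yy).
√(0.83 · r_yy) = 0.30 / 0.52 = 0.5769; 0.83 · r_yy = 0.3328; r_yy = 0.3328 / 0.83 ≈ 0.40.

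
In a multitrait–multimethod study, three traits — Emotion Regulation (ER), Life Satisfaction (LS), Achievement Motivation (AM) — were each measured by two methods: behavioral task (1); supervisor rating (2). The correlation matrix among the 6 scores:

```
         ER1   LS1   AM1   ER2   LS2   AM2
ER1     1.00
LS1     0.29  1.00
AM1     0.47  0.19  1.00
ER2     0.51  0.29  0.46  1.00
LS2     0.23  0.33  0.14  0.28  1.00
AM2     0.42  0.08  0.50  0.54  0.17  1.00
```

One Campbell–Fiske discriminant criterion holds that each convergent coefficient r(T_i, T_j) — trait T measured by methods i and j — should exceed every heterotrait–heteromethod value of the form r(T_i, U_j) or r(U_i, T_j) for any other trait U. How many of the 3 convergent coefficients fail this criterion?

0

Checking each validity diagonal entry against its comparison values:
ER (methods 1·2): 0.51 vs {0.23, 0.29, 0.42, 0.46} → pass.
LS (methods 1·2): 0.33 vs {0.29, 0.23, 0.08, 0.14} → pass.
AM (methods 1·2): 0.50 vs {0.46, 0.42, 0.14, 0.08} → pass.
0 of 3 fail.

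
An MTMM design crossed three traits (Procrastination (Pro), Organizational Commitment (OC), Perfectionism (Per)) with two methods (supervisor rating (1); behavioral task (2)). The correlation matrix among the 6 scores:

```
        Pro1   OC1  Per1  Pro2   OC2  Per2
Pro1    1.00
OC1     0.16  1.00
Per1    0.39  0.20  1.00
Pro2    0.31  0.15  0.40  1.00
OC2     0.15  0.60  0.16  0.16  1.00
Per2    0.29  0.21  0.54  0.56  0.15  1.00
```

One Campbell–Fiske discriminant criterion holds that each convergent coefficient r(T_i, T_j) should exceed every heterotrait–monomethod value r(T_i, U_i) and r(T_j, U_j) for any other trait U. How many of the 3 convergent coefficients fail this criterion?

Convergent coefficients and their comparison sets:
Pro (methods 1·2): 0.31 vs {0.16, 0.16, 0.39, 0.56} → fail.
OC (methods 1·2): 0.60 vs {0.16, 0.16, 0.20, 0.15} → pass.
Per (methods 1·2): 0.54 vs {0.39, 0.56, 0.20, 0.15} → fail.
2 of 3 fail.

2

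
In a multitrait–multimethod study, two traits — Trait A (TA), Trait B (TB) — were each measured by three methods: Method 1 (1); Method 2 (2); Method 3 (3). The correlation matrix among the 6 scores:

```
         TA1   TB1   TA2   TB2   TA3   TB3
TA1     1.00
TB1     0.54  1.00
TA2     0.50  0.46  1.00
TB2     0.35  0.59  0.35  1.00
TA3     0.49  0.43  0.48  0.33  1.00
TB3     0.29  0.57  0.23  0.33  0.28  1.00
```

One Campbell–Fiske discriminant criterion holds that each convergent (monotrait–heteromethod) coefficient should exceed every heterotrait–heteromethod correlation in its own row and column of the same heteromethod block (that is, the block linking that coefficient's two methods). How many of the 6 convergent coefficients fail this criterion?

1

Each convergent coefficient versus the relevant comparison correlations:
TA (methods 1·2): 0.50 vs {0.35, 0.46} → pass.
TA (methods 1·3): 0.49 vs {0.29, 0.43} → pass.
TA (methods 2·3): 0.48 vs {0.23, 0.33} → pass.
TB (methods 1·2): 0.59 vs {0.46, 0.35} → pass.
TB (methods 1·3): 0.57 vs {0.43, 0.29} → pass.
TB (methods 2·3): 0.33 vs {0.33, 0.23} → fail.
1 of 6 fail.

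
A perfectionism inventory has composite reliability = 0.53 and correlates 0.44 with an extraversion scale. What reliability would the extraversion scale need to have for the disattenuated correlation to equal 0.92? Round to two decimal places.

r_true = r_obs / √(r_xx · r_yy) ⇒ 0.92 = 0.44 / √(0.53 · r_yy).
√(0.53 · r_yy) = 0.44 / 0.92 = 0.4783; 0.53 · r_yy = 0.2288; r_yy = 0.2288 / 0.53 ≈ 0.43.

0.43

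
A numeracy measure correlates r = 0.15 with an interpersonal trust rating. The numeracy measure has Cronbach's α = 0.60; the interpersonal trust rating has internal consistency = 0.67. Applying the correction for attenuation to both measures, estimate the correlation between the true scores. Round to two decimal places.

0.24

r_true = r_obs / √(r_xx · r_yy) = 0.15 / √(0.60 × 0.67) = 0.15 / √0.4020 = 0.15 / 0.6340 ≈ 0.24.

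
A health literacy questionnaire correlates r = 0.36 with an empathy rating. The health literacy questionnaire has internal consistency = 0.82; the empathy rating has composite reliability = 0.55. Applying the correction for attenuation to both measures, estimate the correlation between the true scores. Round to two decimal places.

0.54

r_true = r_obs / √(r_xx · r_yy) = 0.36 / √(0.82 × 0.55) = 0.36 / √0.4510 = 0.36 / 0.6716 ≈ 0.54.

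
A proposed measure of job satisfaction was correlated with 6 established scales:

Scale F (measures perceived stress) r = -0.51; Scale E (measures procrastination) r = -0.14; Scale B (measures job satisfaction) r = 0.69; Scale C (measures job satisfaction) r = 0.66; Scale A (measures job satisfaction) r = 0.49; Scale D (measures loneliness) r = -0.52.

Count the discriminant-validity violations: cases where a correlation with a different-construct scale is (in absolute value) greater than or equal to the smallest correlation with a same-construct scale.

Convergent (same construct = job satisfaction): Scale B, Scale C, Scale A.
Smallest convergent = 0.49. Discriminant |r|: 0.51, 0.14, 0.52; count ≥ 0.49 → 2.

2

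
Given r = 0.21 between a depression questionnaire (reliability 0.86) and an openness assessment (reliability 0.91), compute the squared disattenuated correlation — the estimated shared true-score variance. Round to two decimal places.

0.06

Disattenuated r = 0.21 / √(0.86 × 0.91) = 0.21 / 0.8846 = 0.2374.
Shared true-score variance = 0.2374² = 0.0564 ≈ 0.06.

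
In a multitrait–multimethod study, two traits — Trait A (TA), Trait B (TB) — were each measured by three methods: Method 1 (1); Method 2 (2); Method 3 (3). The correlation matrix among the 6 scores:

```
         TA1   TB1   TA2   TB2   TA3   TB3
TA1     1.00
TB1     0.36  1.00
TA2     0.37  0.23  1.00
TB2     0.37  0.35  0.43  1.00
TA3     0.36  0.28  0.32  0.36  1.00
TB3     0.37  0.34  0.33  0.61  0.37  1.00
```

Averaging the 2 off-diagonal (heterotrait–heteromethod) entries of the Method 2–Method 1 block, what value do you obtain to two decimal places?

0.30

HTHM values (method 2 × method 1): 0.23, 0.37; mean = 0.60/2 = 0.30.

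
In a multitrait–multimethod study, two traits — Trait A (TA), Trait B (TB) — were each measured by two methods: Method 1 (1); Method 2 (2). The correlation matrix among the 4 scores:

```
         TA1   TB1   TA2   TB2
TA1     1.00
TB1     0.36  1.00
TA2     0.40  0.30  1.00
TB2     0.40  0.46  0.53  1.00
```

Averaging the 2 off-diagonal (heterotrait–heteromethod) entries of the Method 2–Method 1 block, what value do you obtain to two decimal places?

HTHM values (method 2 × method 1): 0.30, 0.40; mean = 0.70/2 = 0.35.

0.35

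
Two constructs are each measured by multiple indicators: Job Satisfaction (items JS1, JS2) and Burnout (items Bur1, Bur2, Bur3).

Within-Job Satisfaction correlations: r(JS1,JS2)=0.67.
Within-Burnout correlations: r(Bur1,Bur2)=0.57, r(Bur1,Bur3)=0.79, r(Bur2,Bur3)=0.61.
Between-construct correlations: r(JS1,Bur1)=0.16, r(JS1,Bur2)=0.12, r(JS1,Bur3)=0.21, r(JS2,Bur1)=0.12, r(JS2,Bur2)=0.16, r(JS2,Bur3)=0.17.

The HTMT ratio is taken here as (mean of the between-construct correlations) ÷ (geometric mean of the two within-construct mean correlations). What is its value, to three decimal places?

0.236

Mean between = 0.94/6 = 0.1567.
Mean within-JS = 0.67/1 = 0.6700; mean within-Bur = 1.97/3 = 0.6567.
Geometric mean = √(0.6700 × 0.6567) = 0.6633.
HTMT = 0.1567 / 0.6633 = 0.236.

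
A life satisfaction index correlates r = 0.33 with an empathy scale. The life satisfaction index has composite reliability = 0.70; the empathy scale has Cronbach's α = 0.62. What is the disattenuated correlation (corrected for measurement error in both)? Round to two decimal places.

r_true = r_obs / √(r_xx · r_yy) = 0.33 / √(0.70 × 0.62) = 0.33 / √0.4340 = 0.33 / 0.6588 ≈ 0.50.

0.50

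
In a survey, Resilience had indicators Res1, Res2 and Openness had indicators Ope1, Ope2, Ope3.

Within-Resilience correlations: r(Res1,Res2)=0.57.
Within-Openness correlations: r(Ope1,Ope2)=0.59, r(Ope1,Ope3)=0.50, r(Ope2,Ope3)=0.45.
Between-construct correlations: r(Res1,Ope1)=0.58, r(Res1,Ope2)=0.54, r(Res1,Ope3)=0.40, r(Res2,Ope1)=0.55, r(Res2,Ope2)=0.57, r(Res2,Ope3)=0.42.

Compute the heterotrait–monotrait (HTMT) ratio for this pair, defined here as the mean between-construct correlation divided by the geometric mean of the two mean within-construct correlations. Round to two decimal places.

0.94

Mean between = 3.06/6 = 0.5100.
Mean within-Res = 0.57/1 = 0.5700; mean within-Ope = 1.54/3 = 0.5133.
Geometric mean = √(0.5700 × 0.5133) = 0.5409.
HTMT = 0.5100 / 0.5409 = 0.94.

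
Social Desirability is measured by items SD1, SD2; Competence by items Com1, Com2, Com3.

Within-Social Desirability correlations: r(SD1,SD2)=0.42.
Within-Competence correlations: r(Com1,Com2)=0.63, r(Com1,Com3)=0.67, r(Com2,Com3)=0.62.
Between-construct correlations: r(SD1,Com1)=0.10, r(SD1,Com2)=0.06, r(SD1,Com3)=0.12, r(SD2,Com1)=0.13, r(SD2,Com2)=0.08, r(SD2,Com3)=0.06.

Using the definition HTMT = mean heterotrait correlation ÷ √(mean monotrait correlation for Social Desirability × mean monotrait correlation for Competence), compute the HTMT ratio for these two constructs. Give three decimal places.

0.177

Between-construct mean = 0.55/6 = 0.0917.
Mean within-SD = 0.42/1 = 0.4200; mean within-Com = 1.92/3 = 0.6400.
Geometric mean = √(0.4200 × 0.6400) = 0.5185.
HTMT = 0.0917 / 0.5185 = 0.177.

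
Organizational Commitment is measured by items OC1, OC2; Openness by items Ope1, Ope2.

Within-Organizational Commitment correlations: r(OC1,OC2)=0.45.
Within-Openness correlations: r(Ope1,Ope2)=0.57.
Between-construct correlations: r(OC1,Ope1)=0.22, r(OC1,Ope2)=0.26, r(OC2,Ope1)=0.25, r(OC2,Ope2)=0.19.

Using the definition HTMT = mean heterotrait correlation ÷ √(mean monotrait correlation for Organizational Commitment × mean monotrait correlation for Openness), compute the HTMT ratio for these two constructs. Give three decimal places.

0.454

Between-construct mean = 0.92/4 = 0.2300.
Mean within-OC = 0.45/1 = 0.4500; mean within-Ope = 0.57/1 = 0.5700.
Geometric mean = √(0.4500 × 0.5700) = 0.5065.
HTMT = 0.2300 / 0.5065 = 0.454.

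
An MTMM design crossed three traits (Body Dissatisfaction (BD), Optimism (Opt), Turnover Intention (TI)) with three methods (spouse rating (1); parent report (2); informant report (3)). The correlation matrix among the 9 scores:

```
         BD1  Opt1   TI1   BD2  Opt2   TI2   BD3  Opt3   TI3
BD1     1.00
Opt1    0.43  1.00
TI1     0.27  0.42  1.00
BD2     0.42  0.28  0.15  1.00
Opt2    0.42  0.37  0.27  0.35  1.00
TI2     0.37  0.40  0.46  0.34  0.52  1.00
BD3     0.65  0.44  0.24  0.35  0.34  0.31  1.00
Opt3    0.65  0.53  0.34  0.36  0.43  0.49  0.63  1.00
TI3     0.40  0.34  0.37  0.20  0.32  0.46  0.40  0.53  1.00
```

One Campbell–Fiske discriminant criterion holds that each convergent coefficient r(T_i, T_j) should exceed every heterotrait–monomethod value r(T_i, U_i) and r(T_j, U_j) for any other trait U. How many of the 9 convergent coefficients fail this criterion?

Convergent coefficients and their comparison sets:
BD (methods 1·2): 0.42 vs {0.43, 0.35, 0.27, 0.34} → fail.
BD (methods 1·3): 0.65 vs {0.43, 0.63, 0.27, 0.40} → pass.
BD (methods 2·3): 0.35 vs {0.35, 0.63, 0.34, 0.40} → fail.
Opt (methods 1·2): 0.37 vs {0.43, 0.35, 0.42, 0.52} → fail.
Opt (methods 1·3): 0.53 vs {0.43, 0.63, 0.42, 0.53} → fail.
Opt (methods 2·3): 0.43 vs {0.35, 0.63, 0.52, 0.53} → fail.
TI (methods 1·2): 0.46 vs {0.27, 0.34, 0.42, 0.52} → fail.
TI (methods 1·3): 0.37 vs {0.27, 0.40, 0.42, 0.53} → fail.
TI (methods 2·3): 0.46 vs {0.34, 0.40, 0.52, 0.53} → fail.
8 of 9 fail.

8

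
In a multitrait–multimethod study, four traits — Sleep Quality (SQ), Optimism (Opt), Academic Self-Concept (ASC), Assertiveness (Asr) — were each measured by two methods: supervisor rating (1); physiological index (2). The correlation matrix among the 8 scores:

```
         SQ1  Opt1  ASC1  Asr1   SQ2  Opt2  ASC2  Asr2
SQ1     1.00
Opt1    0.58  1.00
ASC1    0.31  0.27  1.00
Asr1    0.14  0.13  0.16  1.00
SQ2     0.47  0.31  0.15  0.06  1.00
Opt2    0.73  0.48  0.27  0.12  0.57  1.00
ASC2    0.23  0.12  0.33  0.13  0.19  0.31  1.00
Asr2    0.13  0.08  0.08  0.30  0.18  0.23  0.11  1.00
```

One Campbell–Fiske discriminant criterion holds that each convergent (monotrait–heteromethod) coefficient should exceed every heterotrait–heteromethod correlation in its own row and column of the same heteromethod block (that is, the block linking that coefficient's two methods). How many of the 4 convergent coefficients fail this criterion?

Each convergent coefficient versus the relevant comparison correlations:
SQ (methods 1·2): 0.47 vs {0.73, 0.31, 0.23, 0.15, 0.13, 0.06} → fail.
Opt (methods 1·2): 0.48 vs {0.31, 0.73, 0.12, 0.27, 0.08, 0.12} → fail.
ASC (methods 1·2): 0.33 vs {0.15, 0.23, 0.27, 0.12, 0.08, 0.13} → pass.
Asr (methods 1·2): 0.30 vs {0.06, 0.13, 0.12, 0.08, 0.13, 0.08} → pass.
2 of 4 fail.

2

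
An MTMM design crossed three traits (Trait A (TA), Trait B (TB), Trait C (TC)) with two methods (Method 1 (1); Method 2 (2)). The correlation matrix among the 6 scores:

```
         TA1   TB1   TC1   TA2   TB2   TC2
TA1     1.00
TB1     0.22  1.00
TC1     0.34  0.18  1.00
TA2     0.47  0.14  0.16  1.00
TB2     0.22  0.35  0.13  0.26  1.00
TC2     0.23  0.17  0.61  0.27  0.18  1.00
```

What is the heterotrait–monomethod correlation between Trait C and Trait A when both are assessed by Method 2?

0.27

Different traits, same method: r(TC2, TA2) = 0.27.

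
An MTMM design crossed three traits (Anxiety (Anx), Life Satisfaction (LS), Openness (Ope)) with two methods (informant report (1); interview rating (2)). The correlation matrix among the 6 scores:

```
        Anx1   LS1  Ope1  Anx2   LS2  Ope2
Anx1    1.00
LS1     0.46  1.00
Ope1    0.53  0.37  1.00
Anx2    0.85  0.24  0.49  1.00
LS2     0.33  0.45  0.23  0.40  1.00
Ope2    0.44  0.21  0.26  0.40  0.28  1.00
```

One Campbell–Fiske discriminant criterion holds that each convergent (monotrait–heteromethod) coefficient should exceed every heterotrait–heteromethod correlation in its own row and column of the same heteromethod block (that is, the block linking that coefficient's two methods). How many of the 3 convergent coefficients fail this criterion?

Checking each validity diagonal entry against its comparison values:
Anx (methods 1·2): 0.85 vs {0.33, 0.24, 0.44, 0.49} → pass.
LS (methods 1·2): 0.45 vs {0.24, 0.33, 0.21, 0.23} → pass.
Ope (methods 1·2): 0.26 vs {0.49, 0.44, 0.23, 0.21} → fail.
1 of 3 fail.

1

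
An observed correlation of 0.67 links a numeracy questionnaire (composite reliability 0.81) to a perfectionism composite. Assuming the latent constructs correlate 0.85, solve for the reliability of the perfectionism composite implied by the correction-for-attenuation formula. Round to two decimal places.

0.77

r_true = r_obs / √(r_xx · r_yy) ⇒ 0.85 = 0.67 / √(0.81 · r_yy).
√(0.81 · r_yy) = 0.67 / 0.85 = 0.7882; 0.81 · r_yy = 0.6213; r_yy = 0.6213 / 0.81 ≈ 0.77.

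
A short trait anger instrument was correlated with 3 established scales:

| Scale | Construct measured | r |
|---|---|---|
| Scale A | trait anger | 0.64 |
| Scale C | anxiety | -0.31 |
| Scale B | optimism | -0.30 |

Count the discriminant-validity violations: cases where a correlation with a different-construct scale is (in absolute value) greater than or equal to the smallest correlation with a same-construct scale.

0

Convergent (same construct = trait anger): Scale A.
Smallest convergent = 0.64. Discriminant |r|: 0.31, 0.30; count ≥ 0.64 → 0.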